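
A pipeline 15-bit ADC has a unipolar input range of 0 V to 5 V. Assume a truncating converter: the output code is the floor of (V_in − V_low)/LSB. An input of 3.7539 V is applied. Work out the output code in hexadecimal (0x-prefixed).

Full-scale span = 5 V; LSB = 5/2^15 = 152.59 µV.
(3.7539 − 0) / 0.000152588 = 24601.559 LSBs.
Floor → code 24601.
In hexadecimal (0x-prefixed): 0x6019.

code 0x6019 (decimal 24601)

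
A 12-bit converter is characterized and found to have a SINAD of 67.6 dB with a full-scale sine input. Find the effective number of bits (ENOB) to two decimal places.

10.94 bits

ENOB = (SINAD − 1.76) / 6.02 = (67.6 − 1.76)/6.02 = 10.937.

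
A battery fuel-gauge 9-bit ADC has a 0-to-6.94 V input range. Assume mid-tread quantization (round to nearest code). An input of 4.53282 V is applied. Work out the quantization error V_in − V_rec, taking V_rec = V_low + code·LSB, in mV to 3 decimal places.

5.554 mV

One LSB is 6.94 V / 512 = 13.555 mV.
(V_in − V_low)/LSB = (4.53282 − 0)/0.0135547 = 334.4098 → code 334 (round).
V_rec = 0 + 334·0.0135547 = 4.5272656 V.
Error = 4.53282 − 4.5272656 = 0.00555438 V = 5.554 mV.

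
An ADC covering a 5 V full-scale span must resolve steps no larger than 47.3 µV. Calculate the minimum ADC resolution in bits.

17 bits

Number of steps required ≥ 5 V / 47.3 µV = 105708.25.
Need 2^N ≥ 105708.25; 2^16 = 65536, 2^17 = 131072.
Minimum N = 17.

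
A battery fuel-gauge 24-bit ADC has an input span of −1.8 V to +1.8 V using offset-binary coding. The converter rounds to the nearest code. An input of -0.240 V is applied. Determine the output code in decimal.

Full-scale span = 3.6 V; LSB = 3.6/2^24 = 0.21 µV.
Input sits at 7270126.933 steps above V_low.
round(7270126.933) = 7270127.

code 7270127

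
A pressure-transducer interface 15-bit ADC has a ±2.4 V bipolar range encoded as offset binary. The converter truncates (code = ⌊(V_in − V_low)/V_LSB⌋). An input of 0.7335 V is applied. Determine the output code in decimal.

Full-scale span = 4.8 V; LSB = 4.8/2^15 = 146.48 µV.
(0.7335 − (−2.4)) / 0.000146484 = 21391.360 LSBs.
So the output code is 21391.

code 21391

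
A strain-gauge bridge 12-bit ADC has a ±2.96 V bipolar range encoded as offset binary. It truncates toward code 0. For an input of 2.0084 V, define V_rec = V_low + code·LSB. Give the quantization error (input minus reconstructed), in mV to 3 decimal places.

One LSB is 5.92 V / 4096 = 1.445 mV.
Scaled input = 3437.5957 LSBs, so code = 3437.
V_rec = (−2.96) + 3437·0.00144531 = 2.0075391 V.
V_in − V_rec = 0.000860938 V = 0.861 mV.

0.861 mV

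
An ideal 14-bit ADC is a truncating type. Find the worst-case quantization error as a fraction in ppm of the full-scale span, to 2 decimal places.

61.04 ppm

Truncating → worst-case error = 1 LSB = V_FS/2^14, so 1e+06/16384 = 61.0352 ppm of full scale.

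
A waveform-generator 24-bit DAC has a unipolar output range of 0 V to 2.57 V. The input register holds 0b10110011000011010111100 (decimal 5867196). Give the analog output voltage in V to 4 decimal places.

0.8988 V

LSB = 2.57 V / 2^24 = 0.15 µV.
Code 0b10110011000011010111100 = 5867196 decimal.
V_out = 0 + 5867196 × 1.53184e-07 V = 0.89876 V.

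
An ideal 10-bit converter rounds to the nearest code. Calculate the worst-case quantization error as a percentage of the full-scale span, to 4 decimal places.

0.0488 %

Rounding → worst-case error = ½ LSB = V_FS/2^11, so 100/2048 = 0.0488281 % of full scale.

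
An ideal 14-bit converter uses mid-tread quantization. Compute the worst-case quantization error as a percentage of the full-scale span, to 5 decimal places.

0.00305 %

Rounding → worst-case error = ½ LSB = V_FS/2^15, so 100/32768 = 0.00305176 % of full scale.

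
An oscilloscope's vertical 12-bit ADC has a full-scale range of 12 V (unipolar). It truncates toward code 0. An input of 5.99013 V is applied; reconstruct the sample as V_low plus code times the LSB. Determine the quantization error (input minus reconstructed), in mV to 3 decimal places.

1.849 mV

Step size: 12 V ÷ 2^12 = 2.930 mV.
(5.99013 − 0)/0.00292969 = 2044.6310; ⌊·⌋ gives code 2044.
Reconstructed: 5.9882812 V.
Error = 5.99013 − 5.9882812 = 0.00184875 V = 1.849 mV.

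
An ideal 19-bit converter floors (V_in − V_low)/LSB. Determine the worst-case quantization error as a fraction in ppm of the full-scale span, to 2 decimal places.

Truncating → worst-case error = 1 LSB = V_FS/2^19, so 1e+06/524288 = 1.90735 ppm of full scale.

1.91 ppm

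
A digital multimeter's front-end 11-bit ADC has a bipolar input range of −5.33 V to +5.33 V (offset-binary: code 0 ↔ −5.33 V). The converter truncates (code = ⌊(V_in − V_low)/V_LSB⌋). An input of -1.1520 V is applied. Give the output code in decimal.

code 802

Full-scale span = 10.66 V; LSB = 10.66/2^11 = 5.205 mV.
(-1.1520 − (−5.33)) / 0.00520508 = 802.678 LSBs.
So the output code is 802.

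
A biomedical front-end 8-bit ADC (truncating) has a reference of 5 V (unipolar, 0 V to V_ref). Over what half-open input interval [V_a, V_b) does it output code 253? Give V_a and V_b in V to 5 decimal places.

LSB = 5/2^8 = 19.531 mV.
V_a = V_low + 253·LSB = 4.94141 V; V_b = V_low + 254·LSB = 4.96094 V.

[4.94141 V, 4.96094 V)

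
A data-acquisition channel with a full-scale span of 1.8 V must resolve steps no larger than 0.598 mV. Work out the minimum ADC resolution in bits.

12 bits

Number of steps required ≥ 1.8 V / 0.598 mV = 3010.03.
Need 2^N ≥ 3010.03; 2^11 = 2048, 2^12 = 4096.
Minimum N = 12.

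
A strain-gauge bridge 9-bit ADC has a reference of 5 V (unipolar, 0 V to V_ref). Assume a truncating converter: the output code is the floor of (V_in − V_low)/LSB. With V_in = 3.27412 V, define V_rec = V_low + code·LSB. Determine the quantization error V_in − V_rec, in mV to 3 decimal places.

2.636 mV

One LSB is 5 V / 512 = 9.766 mV.
(V_in − V_low)/LSB = (3.27412 − 0)/0.00976562 = 335.2699 → code 335 (floor).
Code 335 maps back to 0 + 335×0.00976562 V = 3.2714844 V.
Error = 3.27412 − 3.2714844 = 0.00263562 V = 2.636 mV.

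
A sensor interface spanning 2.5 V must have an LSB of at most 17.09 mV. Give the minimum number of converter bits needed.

8 bits

Number of steps required ≥ 2.5 V / 17.09 mV = 146.28.
Need 2^N ≥ 146.28; 2^7 = 128, 2^8 = 256.
Minimum N = 8.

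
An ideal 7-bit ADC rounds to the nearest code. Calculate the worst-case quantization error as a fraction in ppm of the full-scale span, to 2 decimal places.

Rounding → worst-case error = ½ LSB = V_FS/2^8, so 1e+06/256 = 3906.25 ppm of full scale.

3906.25 ppm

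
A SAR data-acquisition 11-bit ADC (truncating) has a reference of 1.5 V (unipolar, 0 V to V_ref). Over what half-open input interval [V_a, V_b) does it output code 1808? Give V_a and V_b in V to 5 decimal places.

[1.32422 V, 1.32495 V)

LSB = 1.5/2^11 = 0.732 mV.
V_a = V_low + 1808·LSB = 1.32422 V; V_b = V_low + 1809·LSB = 1.32495 V.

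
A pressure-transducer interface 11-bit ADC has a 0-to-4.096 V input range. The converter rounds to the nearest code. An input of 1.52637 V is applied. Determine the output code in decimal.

code 763

LSB = 4.096 V / 2048 = 2.000 mV.
(V_in − V_low)/LSB = (1.52637 − 0) / 0.002 = 763.185.
Round → code 763.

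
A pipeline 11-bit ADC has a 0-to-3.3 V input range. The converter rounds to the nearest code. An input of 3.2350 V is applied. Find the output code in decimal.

LSB = 3.3 V / 2048 = 1.611 mV.
Input sits at 2007.661 steps above V_low.
So the output code is 2008.

code 2008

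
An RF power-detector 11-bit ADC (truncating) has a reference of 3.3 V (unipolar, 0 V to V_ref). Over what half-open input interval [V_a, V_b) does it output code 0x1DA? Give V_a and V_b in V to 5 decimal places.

LSB = 3.3/2^11 = 1.611 mV.
Code 0x1DA = 474 decimal.
V_a = V_low + 474·LSB = 0.76377 V; V_b = V_low + 475·LSB = 0.765381 V.

[0.76377 V, 0.76538 V)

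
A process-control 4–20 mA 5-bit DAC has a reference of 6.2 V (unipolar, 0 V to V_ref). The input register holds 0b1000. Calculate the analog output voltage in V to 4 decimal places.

1.5500 V

LSB = 6.2 V / 2^5 = 193.750 mV.
Code 0b1000 = 8 decimal.
V_out = 0 + 8 × 0.19375 V = 1.55 V.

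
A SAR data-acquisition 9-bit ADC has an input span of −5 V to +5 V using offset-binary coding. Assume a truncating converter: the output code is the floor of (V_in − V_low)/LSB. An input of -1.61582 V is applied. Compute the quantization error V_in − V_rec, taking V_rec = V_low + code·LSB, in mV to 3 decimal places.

5.274 mV

One LSB is 10 V / 512 = 19.531 mV.
(-1.61582 − (−5))/0.0195312 = 173.2700; ⌊·⌋ gives code 173.
Code 173 maps back to (−5) + 173×0.0195312 V = -1.6210938 V.
Error = -1.61582 − (−1.6210938) = 0.00527375 V = 5.274 mV.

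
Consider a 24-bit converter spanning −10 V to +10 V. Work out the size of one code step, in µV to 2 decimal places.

1.19 µV

Full-scale span = 20 V.
LSB = 20 / 2^24 = 20 / 16777216 = 1.19209e-06 V = 1.19 µV.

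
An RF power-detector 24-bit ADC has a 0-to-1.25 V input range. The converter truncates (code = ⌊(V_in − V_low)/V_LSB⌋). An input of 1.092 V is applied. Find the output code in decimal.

code 14656575

LSB = 1.25 V / 16777216 = 0.07 µV.
(V_in − V_low)/LSB = (1.092 − 0) / 7.45058e-08 = 14656575.898.
⌊·⌋(14656575.898) = 14656575.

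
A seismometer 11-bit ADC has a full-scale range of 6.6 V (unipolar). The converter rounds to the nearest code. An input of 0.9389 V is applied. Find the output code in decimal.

Full-scale span = 6.6 V; LSB = 6.6/2^11 = 3.223 mV.
Input sits at 291.344 steps above V_low.
round(291.344) = 291.

code 291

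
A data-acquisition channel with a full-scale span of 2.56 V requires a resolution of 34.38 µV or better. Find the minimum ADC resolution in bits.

17 bits

Number of steps required ≥ 2.56 V / 34.38 µV = 74461.90.
Need 2^N ≥ 74461.90; 2^16 = 65536, 2^17 = 131072.
Minimum N = 17.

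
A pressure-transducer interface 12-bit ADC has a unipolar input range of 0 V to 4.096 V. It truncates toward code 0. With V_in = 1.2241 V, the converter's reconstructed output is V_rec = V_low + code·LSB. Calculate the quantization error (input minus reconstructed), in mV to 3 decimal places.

0.100 mV

Step size: 4.096 V ÷ 2^12 = 1.000 mV.
(1.2241 − 0)/0.001 = 1224.1000; ⌊·⌋ gives code 1224.
Code 1224 maps back to 0 + 1224×0.001 V = 1.224 V.
V_in − V_rec = 0.0001 V = 0.100 mV.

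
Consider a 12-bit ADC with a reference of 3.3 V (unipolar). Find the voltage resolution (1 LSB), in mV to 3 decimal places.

0.806 mV

Full-scale span = 3.3 V.
LSB = 3.3 / 2^12 = 3.3 / 4096 = 0.000805664 V = 0.806 mV.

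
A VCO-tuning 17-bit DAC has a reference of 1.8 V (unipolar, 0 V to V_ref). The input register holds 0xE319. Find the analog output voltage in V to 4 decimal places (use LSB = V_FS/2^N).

0.7984 V

LSB = 1.8 V / 2^17 = 13.73 µV.
Code 0xE319 = 58137 decimal.
V_out = 0 + 58137 × 1.37329e-05 V = 0.79839 V.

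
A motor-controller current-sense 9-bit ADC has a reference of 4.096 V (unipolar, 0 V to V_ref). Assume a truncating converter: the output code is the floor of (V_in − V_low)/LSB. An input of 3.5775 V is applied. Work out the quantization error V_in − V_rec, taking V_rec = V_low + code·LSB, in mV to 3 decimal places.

LSB = 4.096/2^9 = 8.000 mV.
(3.5775 − 0)/0.008 = 447.1875; ⌊·⌋ gives code 447.
V_rec = 0 + 447·0.008 = 3.576 V.
V_in − V_rec = 0.0015 V = 1.500 mV.

1.500 mV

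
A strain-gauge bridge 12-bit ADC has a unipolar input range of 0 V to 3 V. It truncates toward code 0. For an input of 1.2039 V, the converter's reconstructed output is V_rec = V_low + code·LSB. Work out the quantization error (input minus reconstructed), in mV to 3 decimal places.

Step size: 3 V ÷ 2^12 = 0.732 mV.
(1.2039 − 0)/0.000732422 = 1643.7248; ⌊·⌋ gives code 1643.
Code 1643 maps back to 0 + 1643×0.000732422 V = 1.2033691 V.
Error = 1.2039 − 1.2033691 = 0.000530859 V = 0.531 mV.

0.531 mV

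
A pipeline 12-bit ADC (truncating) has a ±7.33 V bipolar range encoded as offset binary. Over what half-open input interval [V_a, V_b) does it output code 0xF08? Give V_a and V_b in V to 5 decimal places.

LSB = 14.66/2^12 = 3.579 mV.
Code 0xF08 = 3848 decimal.
V_a = V_low + 3848·LSB = 6.44238 V; V_b = V_low + 3849·LSB = 6.44596 V.

[6.44238 V, 6.44596 V)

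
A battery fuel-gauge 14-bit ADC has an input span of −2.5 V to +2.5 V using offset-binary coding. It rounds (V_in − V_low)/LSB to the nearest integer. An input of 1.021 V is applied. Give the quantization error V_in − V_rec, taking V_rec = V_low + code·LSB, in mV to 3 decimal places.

LSB = 5/2^14 = 305.18 µV.
(1.021 − (−2.5))/0.000305176 = 11537.6128; round gives code 11538.
Reconstructed: 1.0211182 V.
V_in − V_rec = -0.000118164 V = -0.118 mV.

-0.118 mV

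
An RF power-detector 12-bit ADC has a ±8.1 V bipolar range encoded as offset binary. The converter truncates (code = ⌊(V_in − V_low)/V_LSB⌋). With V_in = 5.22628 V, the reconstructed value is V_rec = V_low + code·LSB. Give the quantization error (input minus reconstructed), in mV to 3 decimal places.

1.622 mV

One LSB is 16.2 V / 4096 = 3.955 mV.
(V_in − V_low)/LSB = (5.22628 − (−8.1))/0.00395508 = 3369.4101 → code 3369 (floor).
Code 3369 maps back to (−8.1) + 3369×0.00395508 V = 5.2246582 V.
V_in − V_rec = 0.0016218 V = 1.622 mV.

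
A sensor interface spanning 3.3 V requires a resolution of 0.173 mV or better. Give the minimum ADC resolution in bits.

15 bits

Number of steps required ≥ 3.3 V / 0.173 mV = 19075.14.
Need 2^N ≥ 19075.14; 2^14 = 16384, 2^15 = 32768.
Minimum N = 15.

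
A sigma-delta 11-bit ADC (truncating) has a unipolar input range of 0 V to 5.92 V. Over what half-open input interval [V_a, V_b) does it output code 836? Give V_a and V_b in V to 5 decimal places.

[2.41656 V, 2.41945 V)

LSB = 5.92/2^11 = 2.891 mV.
V_a = V_low + 836·LSB = 2.41656 V; V_b = V_low + 837·LSB = 2.41945 V.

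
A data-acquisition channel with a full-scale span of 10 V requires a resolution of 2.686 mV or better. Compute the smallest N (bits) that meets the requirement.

Number of steps required ≥ 10 V / 2.686 mV = 3723.01.
Need 2^N ≥ 3723.01; 2^11 = 2048, 2^12 = 4096.
Minimum N = 12.

12 bits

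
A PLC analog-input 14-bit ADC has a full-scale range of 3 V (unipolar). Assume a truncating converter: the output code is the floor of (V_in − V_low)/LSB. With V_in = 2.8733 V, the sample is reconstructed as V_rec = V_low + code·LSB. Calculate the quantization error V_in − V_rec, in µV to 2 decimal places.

8.98 µV

LSB = 3/2^14 = 183.11 µV.
Scaled input = 15692.0491 LSBs, so code = 15692.
V_rec = 0 + 15692·0.000183105 = 2.873291 V.
Error = 2.8733 − 2.873291 = 8.98437e-06 V = 8.98 µV.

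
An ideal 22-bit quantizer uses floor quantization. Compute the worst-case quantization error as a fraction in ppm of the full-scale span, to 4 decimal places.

0.2384 ppm

Truncating → worst-case error = 1 LSB = V_FS/2^22, so 1e+06/4194304 = 0.238419 ppm of full scale.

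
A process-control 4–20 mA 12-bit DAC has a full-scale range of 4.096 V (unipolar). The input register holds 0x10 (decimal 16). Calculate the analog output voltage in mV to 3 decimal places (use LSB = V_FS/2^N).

16.000 mV

LSB = 4.096 V / 2^12 = 1.000 mV.
Code 0x10 = 16 decimal.
V_out = 0 + 16 × 0.001 V = 0.016 V.
= 16.000 mV.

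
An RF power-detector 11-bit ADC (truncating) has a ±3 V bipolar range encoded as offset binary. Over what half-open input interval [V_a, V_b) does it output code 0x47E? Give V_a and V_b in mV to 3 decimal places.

[369.141 mV, 372.070 mV)

LSB = 6/2^11 = 2.930 mV.
Code 0x47E = 1150 decimal.
V_a = V_low + 1150·LSB = 0.369141 V; V_b = V_low + 1151·LSB = 0.37207 V.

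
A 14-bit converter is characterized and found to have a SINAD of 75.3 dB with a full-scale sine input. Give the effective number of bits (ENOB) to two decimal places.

12.22 bits

ENOB = (SINAD − 1.76) / 6.02 = (75.3 − 1.76)/6.02 = 12.216.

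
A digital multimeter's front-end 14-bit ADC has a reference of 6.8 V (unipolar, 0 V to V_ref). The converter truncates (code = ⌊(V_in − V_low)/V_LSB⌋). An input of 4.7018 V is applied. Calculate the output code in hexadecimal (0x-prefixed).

code 0x2C40 (decimal 11328)

With 16384 levels over 6.8 V, one step is 415.04 µV.
(V_in − V_low)/LSB = (4.7018 − 0) / 0.000415039 = 11328.572.
Floor → code 11328.
In hexadecimal (0x-prefixed): 0x2C40.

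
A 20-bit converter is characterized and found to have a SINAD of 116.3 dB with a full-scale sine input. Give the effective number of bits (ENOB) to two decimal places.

ENOB = (SINAD − 1.76) / 6.02 = (116.3 − 1.76)/6.02 = 19.027.

19.03 bits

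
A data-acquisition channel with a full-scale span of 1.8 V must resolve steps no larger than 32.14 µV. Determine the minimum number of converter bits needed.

16 bits

Number of steps required ≥ 1.8 V / 32.14 µV = 56004.98.
Need 2^N ≥ 56004.98; 2^15 = 32768, 2^16 = 65536.
Minimum N = 16.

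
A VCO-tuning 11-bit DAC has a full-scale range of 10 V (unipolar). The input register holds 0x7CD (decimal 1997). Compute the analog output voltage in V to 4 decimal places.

9.7510 V

LSB = 10 V / 2^11 = 4.883 mV.
Code 0x7CD = 1997 decimal.
V_out = 0 + 1997 × 0.00488281 V = 9.75098 V.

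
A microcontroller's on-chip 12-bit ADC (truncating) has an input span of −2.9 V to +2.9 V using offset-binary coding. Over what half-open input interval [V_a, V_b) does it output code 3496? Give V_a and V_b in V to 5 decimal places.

[2.05039 V, 2.05181 V)

LSB = 5.8/2^12 = 1.416 mV.
V_a = V_low + 3496·LSB = 2.05039 V; V_b = V_low + 3497·LSB = 2.05181 V.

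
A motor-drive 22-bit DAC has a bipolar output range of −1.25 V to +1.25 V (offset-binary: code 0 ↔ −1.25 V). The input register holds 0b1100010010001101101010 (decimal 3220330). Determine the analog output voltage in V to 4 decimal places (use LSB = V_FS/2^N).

0.6695 V

LSB = 2.5 V / 2^22 = 0.60 µV.
Code 0b1100010010001101101010 = 3220330 decimal.
V_out = (−1.25) + 3220330 × 5.96046e-07 V = 0.669466 V.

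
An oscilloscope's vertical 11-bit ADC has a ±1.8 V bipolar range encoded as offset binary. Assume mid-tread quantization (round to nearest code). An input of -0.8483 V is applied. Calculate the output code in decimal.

code 541

With 2048 levels over 3.6 V, one step is 1.758 mV.
(-0.8483 − (−1.8)) / 0.00175781 = 541.412 LSBs.
round(541.412) = 541.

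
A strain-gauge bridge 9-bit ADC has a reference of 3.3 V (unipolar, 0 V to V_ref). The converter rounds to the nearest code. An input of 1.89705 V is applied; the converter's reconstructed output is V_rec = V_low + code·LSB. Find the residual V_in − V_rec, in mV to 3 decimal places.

LSB = 3.3/2^9 = 6.445 mV.
(V_in − V_low)/LSB = (1.89705 − 0)/0.00644531 = 294.3302 → code 294 (round).
Code 294 maps back to 0 + 294×0.00644531 V = 1.8949219 V.
Error = 1.89705 − 1.8949219 = 0.00212812 V = 2.128 mV.

2.128 mV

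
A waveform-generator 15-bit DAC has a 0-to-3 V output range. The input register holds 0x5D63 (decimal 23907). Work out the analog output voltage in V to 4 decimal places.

2.1888 V

LSB = 3 V / 2^15 = 91.55 µV.
Code 0x5D63 = 23907 decimal.
V_out = 0 + 23907 × 9.15527e-05 V = 2.18875 V.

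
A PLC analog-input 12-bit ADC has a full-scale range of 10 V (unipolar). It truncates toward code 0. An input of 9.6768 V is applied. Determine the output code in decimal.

code 3963

With 4096 levels over 10 V, one step is 2.441 mV.
(9.6768 − 0) / 0.00244141 = 3963.617 LSBs.
So the output code is 3963.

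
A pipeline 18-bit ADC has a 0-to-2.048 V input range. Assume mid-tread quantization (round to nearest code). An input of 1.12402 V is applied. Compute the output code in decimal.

LSB = 2.048 V / 262144 = 7.81 µV.
(V_in − V_low)/LSB = (1.12402 − 0) / 7.8125e-06 = 143874.560.
Round → code 143875.

code 143875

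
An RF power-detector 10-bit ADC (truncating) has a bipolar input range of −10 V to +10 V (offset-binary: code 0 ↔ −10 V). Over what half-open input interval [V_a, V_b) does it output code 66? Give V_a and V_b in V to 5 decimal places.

LSB = 20/2^10 = 19.531 mV.
V_a = V_low + 66·LSB = -8.71094 V; V_b = V_low + 67·LSB = -8.69141 V.

[-8.71094 V, -8.69141 V)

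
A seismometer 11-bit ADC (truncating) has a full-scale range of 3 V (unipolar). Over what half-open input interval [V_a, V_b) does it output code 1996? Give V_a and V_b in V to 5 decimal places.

LSB = 3/2^11 = 1.465 mV.
V_a = V_low + 1996·LSB = 2.92383 V; V_b = V_low + 1997·LSB = 2.92529 V.

[2.92383 V, 2.92529 V)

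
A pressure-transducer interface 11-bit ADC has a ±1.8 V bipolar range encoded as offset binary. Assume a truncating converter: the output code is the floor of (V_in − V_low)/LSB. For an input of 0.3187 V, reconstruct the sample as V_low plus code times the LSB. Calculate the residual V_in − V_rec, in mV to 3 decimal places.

One LSB is 3.6 V / 2048 = 1.758 mV.
(V_in − V_low)/LSB = (0.3187 − (−1.8))/0.00175781 = 1205.3049 → code 1205 (floor).
Reconstructed: 0.31816406 V.
Difference: 0.000535937 V → 0.536 mV.

0.536 mV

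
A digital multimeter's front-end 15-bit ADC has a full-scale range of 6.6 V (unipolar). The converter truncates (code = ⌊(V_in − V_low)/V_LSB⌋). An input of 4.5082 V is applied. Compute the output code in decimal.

LSB = 6.6 V / 32768 = 201.42 µV.
(V_in − V_low)/LSB = (4.5082 − 0) / 0.000201416 = 22382.530.
⌊·⌋(22382.530) = 22382.

code 22382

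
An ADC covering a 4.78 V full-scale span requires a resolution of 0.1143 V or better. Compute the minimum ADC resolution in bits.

Number of steps required ≥ 4.78 V / 0.1143 V = 41.82.
Need 2^N ≥ 41.82; 2^5 = 32, 2^6 = 64.
Minimum N = 6.

6 bits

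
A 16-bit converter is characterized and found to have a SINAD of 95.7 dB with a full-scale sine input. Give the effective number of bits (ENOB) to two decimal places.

15.60 bits

ENOB = (SINAD − 1.76) / 6.02 = (95.7 − 1.76)/6.02 = 15.605.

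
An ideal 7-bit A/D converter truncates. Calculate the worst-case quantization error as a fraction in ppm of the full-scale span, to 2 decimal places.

7812.50 ppm

Truncating → worst-case error = 1 LSB = V_FS/2^7, so 1e+06/128 = 7812.5 ppm of full scale.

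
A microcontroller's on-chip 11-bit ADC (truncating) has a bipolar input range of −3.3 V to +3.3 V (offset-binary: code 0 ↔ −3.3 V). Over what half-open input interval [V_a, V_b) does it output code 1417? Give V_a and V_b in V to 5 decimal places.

LSB = 6.6/2^11 = 3.223 mV.
V_a = V_low + 1417·LSB = 1.2665 V; V_b = V_low + 1418·LSB = 1.26973 V.

[1.26650 V, 1.26973 V)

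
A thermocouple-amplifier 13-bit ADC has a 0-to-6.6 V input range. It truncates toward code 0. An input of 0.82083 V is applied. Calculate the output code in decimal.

code 1018

With 8192 levels over 6.6 V, one step is 0.806 mV.
Input sits at 1018.824 steps above V_low.
⌊·⌋(1018.824) = 1018.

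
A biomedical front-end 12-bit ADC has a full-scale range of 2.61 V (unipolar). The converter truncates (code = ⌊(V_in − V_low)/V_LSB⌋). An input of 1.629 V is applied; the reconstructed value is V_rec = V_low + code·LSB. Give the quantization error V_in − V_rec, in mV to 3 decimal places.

LSB = 2.61/2^12 = 0.637 mV.
(V_in − V_low)/LSB = (1.629 − 0)/0.000637207 = 2556.4690 → code 2556 (floor).
Reconstructed: 1.6287012 V.
Error = 1.629 − 1.6287012 = 0.000298828 V = 0.299 mV.

0.299 mV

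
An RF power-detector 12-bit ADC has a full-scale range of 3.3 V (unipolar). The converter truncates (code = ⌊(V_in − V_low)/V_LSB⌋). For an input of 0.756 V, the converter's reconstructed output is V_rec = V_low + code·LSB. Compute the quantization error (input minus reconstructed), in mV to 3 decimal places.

0.287 mV

One LSB is 3.3 V / 4096 = 0.806 mV.
(V_in − V_low)/LSB = (0.756 − 0)/0.000805664 = 938.3564 → code 938 (floor).
Reconstructed: 0.75571289 V.
Error = 0.756 − 0.75571289 = 0.000287109 V = 0.287 mV.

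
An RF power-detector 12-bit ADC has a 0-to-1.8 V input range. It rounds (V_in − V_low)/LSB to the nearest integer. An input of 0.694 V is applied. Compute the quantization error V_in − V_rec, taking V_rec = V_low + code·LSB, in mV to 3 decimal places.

0.104 mV

One LSB is 1.8 V / 4096 = 439.45 µV.
Scaled input = 1579.2356 LSBs, so code = 1579.
Reconstructed: 0.69389648 V.
V_in − V_rec = 0.000103516 V = 0.104 mV.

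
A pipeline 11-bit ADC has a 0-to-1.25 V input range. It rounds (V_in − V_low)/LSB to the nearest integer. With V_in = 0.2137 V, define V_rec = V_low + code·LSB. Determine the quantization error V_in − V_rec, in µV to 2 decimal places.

LSB = 1.25/2^11 = 0.610 mV.
(0.2137 − 0)/0.000610352 = 350.1261; round gives code 350.
Code 350 maps back to 0 + 350×0.000610352 V = 0.21362305 V.
Error = 0.2137 − 0.21362305 = 7.69531e-05 V = 76.95 µV.

76.95 µV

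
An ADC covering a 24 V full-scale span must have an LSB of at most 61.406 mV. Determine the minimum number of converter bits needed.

9 bits

Number of steps required ≥ 24 V / 61.406 mV = 390.84.
Need 2^N ≥ 390.84; 2^8 = 256, 2^9 = 512.
Minimum N = 9.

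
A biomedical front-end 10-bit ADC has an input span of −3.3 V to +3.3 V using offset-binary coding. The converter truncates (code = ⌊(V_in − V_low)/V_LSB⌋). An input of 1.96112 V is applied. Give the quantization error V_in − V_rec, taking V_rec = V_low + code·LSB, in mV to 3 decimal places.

Step size: 6.6 V ÷ 2^10 = 6.445 mV.
(1.96112 − (−3.3))/0.00644531 = 816.2707; ⌊·⌋ gives code 816.
V_rec = (−3.3) + 816·0.00644531 = 1.959375 V.
Error = 1.96112 − 1.959375 = 0.001745 V = 1.745 mV.

1.745 mV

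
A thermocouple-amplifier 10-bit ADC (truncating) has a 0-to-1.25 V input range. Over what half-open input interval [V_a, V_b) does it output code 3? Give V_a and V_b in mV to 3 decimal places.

[3.662 mV, 4.883 mV)

LSB = 1.25/2^10 = 1.221 mV.
V_a = V_low + 3·LSB = 0.00366211 V; V_b = V_low + 4·LSB = 0.00488281 V.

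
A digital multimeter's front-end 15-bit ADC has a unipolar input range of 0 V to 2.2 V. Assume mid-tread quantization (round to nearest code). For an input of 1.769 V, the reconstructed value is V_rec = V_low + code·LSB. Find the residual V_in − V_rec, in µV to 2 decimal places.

LSB = 2.2/2^15 = 67.14 µV.
(V_in − V_low)/LSB = (1.769 − 0)/6.71387e-05 = 26348.4509 → code 26348 (round).
Code 26348 maps back to 0 + 26348×6.71387e-05 V = 1.7689697 V.
V_in − V_rec = 3.02734e-05 V = 30.27 µV.

30.27 µV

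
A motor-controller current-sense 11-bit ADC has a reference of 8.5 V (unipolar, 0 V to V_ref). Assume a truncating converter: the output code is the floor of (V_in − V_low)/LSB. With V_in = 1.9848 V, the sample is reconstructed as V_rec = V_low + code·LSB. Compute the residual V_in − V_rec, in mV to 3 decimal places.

Step size: 8.5 V ÷ 2^11 = 4.150 mV.
Scaled input = 478.2200 LSBs, so code = 478.
V_rec = 0 + 478·0.00415039 = 1.9838867 V.
Difference: 0.000913281 V → 0.913 mV.

0.913 mV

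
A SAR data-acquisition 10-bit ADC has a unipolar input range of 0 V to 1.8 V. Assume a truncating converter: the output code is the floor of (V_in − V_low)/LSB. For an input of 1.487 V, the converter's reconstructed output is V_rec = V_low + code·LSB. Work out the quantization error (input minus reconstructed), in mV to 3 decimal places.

Step size: 1.8 V ÷ 2^10 = 1.758 mV.
Scaled input = 845.9378 LSBs, so code = 845.
Reconstructed: 1.4853516 V.
Error = 1.487 − 1.4853516 = 0.00164844 V = 1.648 mV.

1.648 mV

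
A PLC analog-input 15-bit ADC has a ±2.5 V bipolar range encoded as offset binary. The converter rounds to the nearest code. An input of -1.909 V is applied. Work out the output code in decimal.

With 32768 levels over 5 V, one step is 152.59 µV.
(V_in − V_low)/LSB = (-1.909 − (−2.5)) / 0.000152588 = 3873.178.
round(3873.178) = 3873.

code 3873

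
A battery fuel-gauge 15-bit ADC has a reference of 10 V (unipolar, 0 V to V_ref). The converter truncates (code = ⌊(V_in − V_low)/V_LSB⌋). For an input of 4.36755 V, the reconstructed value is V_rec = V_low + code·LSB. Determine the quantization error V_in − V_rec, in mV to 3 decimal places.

LSB = 10/2^15 = 305.18 µV.
Scaled input = 14311.5878 LSBs, so code = 14311.
Code 14311 maps back to 0 + 14311×0.000305176 V = 4.3673706 V.
V_in − V_rec = 0.000179395 V = 0.179 mV.

0.179 mV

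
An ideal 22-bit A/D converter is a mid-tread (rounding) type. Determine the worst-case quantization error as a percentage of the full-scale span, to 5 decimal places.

0.00001 %

Rounding → worst-case error = ½ LSB = V_FS/2^23, so 100/8388608 = 1.19209e-05 % of full scale.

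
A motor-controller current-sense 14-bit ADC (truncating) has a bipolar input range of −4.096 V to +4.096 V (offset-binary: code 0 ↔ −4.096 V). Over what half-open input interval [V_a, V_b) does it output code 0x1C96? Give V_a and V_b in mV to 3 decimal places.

LSB = 8.192/2^14 = 0.500 mV.
Code 0x1C96 = 7318 decimal.
V_a = V_low + 7318·LSB = -0.437 V; V_b = V_low + 7319·LSB = -0.4365 V.

[-437.000 mV, -436.500 mV)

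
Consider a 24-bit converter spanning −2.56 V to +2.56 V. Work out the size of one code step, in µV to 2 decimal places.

0.31 µV

Full-scale span = 5.12 V.
LSB = 5.12 / 2^24 = 5.12 / 16777216 = 3.05176e-07 V = 0.31 µV.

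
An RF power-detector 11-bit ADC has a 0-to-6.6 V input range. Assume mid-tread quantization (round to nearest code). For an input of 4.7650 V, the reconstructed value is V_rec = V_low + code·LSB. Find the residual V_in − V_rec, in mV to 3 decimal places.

-1.309 mV

Step size: 6.6 V ÷ 2^11 = 3.223 mV.
(4.7650 − 0)/0.00322266 = 1478.5939; round gives code 1479.
Reconstructed: 4.7663086 V.
Error = 4.7650 − 4.7663086 = -0.00130859 V = -1.309 mV.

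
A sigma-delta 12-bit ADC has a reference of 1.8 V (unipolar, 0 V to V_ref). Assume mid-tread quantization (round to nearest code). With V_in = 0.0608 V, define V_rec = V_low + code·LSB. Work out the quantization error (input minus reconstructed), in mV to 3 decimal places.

LSB = 1.8/2^12 = 439.45 µV.
(V_in − V_low)/LSB = (0.0608 − 0)/0.000439453 = 138.3538 → code 138 (round).
Code 138 maps back to 0 + 138×0.000439453 V = 0.060644531 V.
V_in − V_rec = 0.000155469 V = 0.155 mV.

0.155 mV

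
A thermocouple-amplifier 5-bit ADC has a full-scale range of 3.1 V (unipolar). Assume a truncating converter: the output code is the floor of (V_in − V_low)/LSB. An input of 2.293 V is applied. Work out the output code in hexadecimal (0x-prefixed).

LSB = 3.1 V / 32 = 96.875 mV.
Input sits at 23.670 steps above V_low.
Floor → code 23.
In hexadecimal (0x-prefixed): 0x17.

code 0x17 (decimal 23)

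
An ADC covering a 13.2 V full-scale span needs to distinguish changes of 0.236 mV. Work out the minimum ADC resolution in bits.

Number of steps required ≥ 13.2 V / 0.236 mV = 55932.20.
Need 2^N ≥ 55932.20; 2^15 = 32768, 2^16 = 65536.
Minimum N = 16.

16 bits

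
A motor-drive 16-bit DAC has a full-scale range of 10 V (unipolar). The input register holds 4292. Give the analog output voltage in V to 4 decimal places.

0.6549 V

LSB = 10 V / 2^16 = 152.59 µV.
V_out = 0 + 4292 × 0.000152588 V = 0.654907 V.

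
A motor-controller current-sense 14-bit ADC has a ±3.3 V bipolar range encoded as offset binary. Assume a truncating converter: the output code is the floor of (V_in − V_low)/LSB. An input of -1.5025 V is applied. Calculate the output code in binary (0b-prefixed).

code 0b1000101101110 (decimal 4462)

With 16384 levels over 6.6 V, one step is 402.83 µV.
(V_in − V_low)/LSB = (-1.5025 − (−3.3)) / 0.000402832 = 4462.158.
Floor → code 4462.
In binary (0b-prefixed): 0b1000101101110.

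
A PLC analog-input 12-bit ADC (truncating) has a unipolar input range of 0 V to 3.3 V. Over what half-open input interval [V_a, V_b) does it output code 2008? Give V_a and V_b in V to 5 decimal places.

[1.61777 V, 1.61858 V)

LSB = 3.3/2^12 = 0.806 mV.
V_a = V_low + 2008·LSB = 1.61777 V; V_b = V_low + 2009·LSB = 1.61858 V.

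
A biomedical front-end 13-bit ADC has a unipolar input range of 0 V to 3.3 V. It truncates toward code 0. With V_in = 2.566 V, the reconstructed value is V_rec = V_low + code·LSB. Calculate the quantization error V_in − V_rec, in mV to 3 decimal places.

Step size: 3.3 V ÷ 2^13 = 402.83 µV.
(2.566 − 0)/0.000402832 = 6369.9006; ⌊·⌋ gives code 6369.
Reconstructed: 2.5656372 V.
V_in − V_rec = 0.000362793 V = 0.363 mV.

0.363 mV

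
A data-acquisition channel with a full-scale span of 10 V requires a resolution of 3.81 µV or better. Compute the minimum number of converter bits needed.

22 bits

Number of steps required ≥ 10 V / 3.81 µV = 2624671.92.
Need 2^N ≥ 2624671.92; 2^21 = 2097152, 2^22 = 4194304.
Minimum N = 22.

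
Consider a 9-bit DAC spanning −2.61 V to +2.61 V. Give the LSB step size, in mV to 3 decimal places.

Full-scale span = 5.22 V.
LSB = 5.22 / 2^9 = 5.22 / 512 = 0.0101953 V = 10.195 mV.

10.195 mV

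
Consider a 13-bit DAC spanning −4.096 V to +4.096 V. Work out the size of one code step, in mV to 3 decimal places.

Full-scale span = 8.192 V.
LSB = 8.192 / 2^13 = 8.192 / 8192 = 0.001 V = 1.000 mV.

1.000 mV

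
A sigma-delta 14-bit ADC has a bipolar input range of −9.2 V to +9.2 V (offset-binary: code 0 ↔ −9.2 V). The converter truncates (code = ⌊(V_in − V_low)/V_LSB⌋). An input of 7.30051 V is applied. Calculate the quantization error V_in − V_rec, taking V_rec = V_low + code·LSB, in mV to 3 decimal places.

LSB = 18.4/2^14 = 1.123 mV.
Scaled input = 14692.6280 LSBs, so code = 14692.
Reconstructed: 7.2998047 V.
V_in − V_rec = 0.000705312 V = 0.705 mV.

0.705 mV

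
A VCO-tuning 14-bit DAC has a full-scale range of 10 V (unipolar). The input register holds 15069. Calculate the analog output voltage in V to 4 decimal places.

LSB = 10 V / 2^14 = 0.610 mV.
V_out = 0 + 15069 × 0.000610352 V = 9.19739 V.

9.1974 V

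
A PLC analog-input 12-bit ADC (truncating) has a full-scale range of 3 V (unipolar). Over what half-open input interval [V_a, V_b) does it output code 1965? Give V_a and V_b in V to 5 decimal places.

[1.43921 V, 1.43994 V)

LSB = 3/2^12 = 0.732 mV.
V_a = V_low + 1965·LSB = 1.43921 V; V_b = V_low + 1966·LSB = 1.43994 V.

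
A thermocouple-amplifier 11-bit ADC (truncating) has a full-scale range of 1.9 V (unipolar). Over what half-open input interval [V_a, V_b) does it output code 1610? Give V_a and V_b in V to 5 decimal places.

LSB = 1.9/2^11 = 0.928 mV.
V_a = V_low + 1610·LSB = 1.49365 V; V_b = V_low + 1611·LSB = 1.49458 V.

[1.49365 V, 1.49458 V)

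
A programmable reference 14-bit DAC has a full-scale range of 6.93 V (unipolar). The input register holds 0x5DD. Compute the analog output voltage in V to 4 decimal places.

0.6349 V

LSB = 6.93 V / 2^14 = 422.97 µV.
Code 0x5DD = 1501 decimal.
V_out = 0 + 1501 × 0.000422974 V = 0.634883 V.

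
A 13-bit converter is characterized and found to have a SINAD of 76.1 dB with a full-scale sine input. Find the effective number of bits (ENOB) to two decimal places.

ENOB = (SINAD − 1.76) / 6.02 = (76.1 − 1.76)/6.02 = 12.349.

12.35 bits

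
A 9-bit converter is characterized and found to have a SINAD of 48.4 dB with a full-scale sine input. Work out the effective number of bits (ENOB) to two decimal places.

7.75 bits

ENOB = (SINAD − 1.76) / 6.02 = (48.4 − 1.76)/6.02 = 7.748.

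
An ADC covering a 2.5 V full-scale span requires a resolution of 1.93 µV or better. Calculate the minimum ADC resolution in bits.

Number of steps required ≥ 2.5 V / 1.93 µV = 1295336.79.
Need 2^N ≥ 1295336.79; 2^20 = 1048576, 2^21 = 2097152.
Minimum N = 21.

21 bits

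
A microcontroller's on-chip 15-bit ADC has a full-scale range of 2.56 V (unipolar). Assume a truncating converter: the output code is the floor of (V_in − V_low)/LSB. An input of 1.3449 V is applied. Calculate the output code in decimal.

LSB = 2.56 V / 32768 = 78.12 µV.
(V_in − V_low)/LSB = (1.3449 − 0) / 7.8125e-05 = 17214.720.
Floor → code 17214.

code 17214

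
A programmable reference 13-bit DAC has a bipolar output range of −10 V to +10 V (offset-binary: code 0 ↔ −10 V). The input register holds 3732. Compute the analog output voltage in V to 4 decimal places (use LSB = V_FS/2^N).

-0.8887 V

LSB = 20 V / 2^13 = 2.441 mV.
V_out = (−10) + 3732 × 0.00244141 V = -0.888672 V.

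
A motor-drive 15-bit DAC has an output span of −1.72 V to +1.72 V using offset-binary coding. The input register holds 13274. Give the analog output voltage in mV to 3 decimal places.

-326.489 mV

LSB = 3.44 V / 2^15 = 104.98 µV.
V_out = (−1.72) + 13274 × 0.00010498 V = -0.326489 V.
= -326.489 mV.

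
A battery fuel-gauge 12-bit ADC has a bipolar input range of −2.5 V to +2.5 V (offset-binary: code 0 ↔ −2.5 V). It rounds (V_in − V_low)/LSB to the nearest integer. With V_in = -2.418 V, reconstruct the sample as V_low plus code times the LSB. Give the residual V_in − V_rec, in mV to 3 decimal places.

One LSB is 5 V / 4096 = 1.221 mV.
(-2.418 − (−2.5))/0.0012207 = 67.1744; round gives code 67.
Reconstructed: -2.4182129 V.
Error = -2.418 − (−2.4182129) = 0.000212891 V = 0.213 mV.

0.213 mV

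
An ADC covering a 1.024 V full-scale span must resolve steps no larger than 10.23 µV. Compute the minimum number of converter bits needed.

17 bits

Number of steps required ≥ 1.024 V / 10.23 µV = 100097.75.
Need 2^N ≥ 100097.75; 2^16 = 65536, 2^17 = 131072.
Minimum N = 17.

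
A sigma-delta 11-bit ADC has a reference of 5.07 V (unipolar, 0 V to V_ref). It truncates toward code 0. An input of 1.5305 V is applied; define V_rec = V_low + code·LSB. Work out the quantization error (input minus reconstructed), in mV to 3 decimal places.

LSB = 5.07/2^11 = 2.476 mV.
(V_in − V_low)/LSB = (1.5305 − 0)/0.00247559 = 618.2375 → code 618 (floor).
Reconstructed: 1.5299121 V.
V_in − V_rec = 0.000587891 V = 0.588 mV.

0.588 mV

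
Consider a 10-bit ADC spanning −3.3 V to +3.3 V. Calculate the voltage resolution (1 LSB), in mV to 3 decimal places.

Full-scale span = 6.6 V.
LSB = 6.6 / 2^10 = 6.6 / 1024 = 0.00644531 V = 6.445 mV.

6.445 mV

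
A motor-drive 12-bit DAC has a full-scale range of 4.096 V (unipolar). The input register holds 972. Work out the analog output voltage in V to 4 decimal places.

0.9720 V

LSB = 4.096 V / 2^12 = 1.000 mV.
V_out = 0 + 972 × 0.001 V = 0.972 V.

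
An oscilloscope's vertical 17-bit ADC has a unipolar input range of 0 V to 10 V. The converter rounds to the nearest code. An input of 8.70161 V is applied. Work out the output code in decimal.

code 114054

Full-scale span = 10 V; LSB = 10/2^17 = 76.29 µV.
Input sits at 114053.743 steps above V_low.
round(114053.743) = 114054.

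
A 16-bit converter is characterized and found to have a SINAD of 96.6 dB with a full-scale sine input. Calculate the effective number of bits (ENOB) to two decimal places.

15.75 bits

ENOB = (SINAD − 1.76) / 6.02 = (96.6 − 1.76)/6.02 = 15.754.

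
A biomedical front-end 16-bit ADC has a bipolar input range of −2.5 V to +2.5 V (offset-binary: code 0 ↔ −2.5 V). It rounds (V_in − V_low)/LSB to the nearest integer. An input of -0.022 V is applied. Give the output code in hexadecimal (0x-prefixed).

code 0x7EE0 (decimal 32480)

Full-scale span = 5 V; LSB = 5/2^16 = 76.29 µV.
Input sits at 32479.642 steps above V_low.
round(32479.642) = 32480.
In hexadecimal (0x-prefixed): 0x7EE0.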